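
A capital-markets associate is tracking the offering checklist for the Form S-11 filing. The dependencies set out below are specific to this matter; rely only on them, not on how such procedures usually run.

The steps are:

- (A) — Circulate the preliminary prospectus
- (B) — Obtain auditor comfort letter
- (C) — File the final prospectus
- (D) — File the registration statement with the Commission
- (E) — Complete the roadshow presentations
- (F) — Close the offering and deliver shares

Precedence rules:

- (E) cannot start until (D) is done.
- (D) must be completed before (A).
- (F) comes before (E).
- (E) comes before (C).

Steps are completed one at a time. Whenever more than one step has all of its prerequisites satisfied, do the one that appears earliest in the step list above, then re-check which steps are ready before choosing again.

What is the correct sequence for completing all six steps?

Nothing is required for (B), (D) and (F). (B) is listed earlier → (B) first.
(D) and (F) are both available; (D) is listed earlier → (D).
(A) and (F) are both available; (A) is listed earlier → (A).
(F) is the only step now ready → (F).
That leaves (E) as the only ready step → (E).
Next only (C) has its prerequisites met → (C).

(B), (D), (A), (F), (E), (C)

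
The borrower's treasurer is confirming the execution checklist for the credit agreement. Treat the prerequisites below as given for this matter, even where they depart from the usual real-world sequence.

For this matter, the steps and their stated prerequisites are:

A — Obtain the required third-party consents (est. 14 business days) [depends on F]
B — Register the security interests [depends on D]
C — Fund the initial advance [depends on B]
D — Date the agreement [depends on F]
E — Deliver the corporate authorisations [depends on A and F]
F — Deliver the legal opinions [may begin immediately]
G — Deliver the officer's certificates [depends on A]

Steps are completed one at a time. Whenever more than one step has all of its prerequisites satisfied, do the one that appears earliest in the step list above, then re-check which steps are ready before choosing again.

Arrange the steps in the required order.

F → A → D → B → C → E → G

F is the only step with nothing outstanding, so it goes first.
Now A and D have their prerequisites met. A is listed earlier, so A next.
Ready: D, E and G. D is listed earlier → D.
B now also ready, so the ready set is {B, E, G}; B is listed earlier → B.
C now also ready, so the ready set is {C, E, G}; C is listed earlier → C.
E and G are both available; E is listed earlier → E.
That leaves G as the only ready step → G.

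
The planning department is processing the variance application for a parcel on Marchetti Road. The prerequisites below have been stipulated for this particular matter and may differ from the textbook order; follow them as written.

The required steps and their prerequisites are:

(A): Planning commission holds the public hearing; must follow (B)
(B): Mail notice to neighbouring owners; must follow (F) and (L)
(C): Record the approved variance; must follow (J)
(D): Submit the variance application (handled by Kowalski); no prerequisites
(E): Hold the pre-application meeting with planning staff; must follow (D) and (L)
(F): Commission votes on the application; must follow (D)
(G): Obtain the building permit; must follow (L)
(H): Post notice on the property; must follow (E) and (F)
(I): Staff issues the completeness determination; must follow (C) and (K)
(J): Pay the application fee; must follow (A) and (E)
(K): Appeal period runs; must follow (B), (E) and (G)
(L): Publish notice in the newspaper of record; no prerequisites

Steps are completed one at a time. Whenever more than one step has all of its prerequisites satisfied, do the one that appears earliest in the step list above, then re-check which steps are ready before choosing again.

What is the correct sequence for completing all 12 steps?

(D), (F), (L), (B), (A), (E), (G), (H), (J), (C), (K), (I)

(D) and (L) have no prerequisites; (D) is listed earlier, so (D) is first.
(F) and (L) are both available; (F) is listed earlier → (F).
Next only (L) has its prerequisites met → (L).
Now (B), (E) and (G) have their prerequisites met. (B) is listed earlier, so (B) next.
(A) now also ready, so the ready set is {(A), (E), (G)}; (A) is listed earlier → (A).
Now (E) and (G) have their prerequisites met. (E) is listed earlier, so (E) next.
(H) and (J) now also ready, so the ready set is {(G), (H), (J)}; (G) is listed earlier → (G).
(K) now also ready, so the ready set is {(H), (J), (K)}; (H) is listed earlier → (H).
(J) and (K) are both available; (J) is listed earlier → (J).
(C) now also ready, so the ready set is {(C), (K)}; (C) is listed earlier → (C).
(K) needed (B), (E) and (G), now all done → (K).
That leaves (I) as the only ready step → (I).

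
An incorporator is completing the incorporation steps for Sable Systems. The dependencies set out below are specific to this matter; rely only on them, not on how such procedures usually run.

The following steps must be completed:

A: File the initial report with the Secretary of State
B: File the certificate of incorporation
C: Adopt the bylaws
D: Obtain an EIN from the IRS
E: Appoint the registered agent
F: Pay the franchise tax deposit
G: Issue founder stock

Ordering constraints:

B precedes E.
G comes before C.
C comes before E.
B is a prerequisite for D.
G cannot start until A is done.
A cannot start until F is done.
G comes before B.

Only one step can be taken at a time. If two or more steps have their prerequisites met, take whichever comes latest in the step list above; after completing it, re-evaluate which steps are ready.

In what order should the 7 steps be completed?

Only F has no prerequisites, so it is first.
A needed F, now all done → A.
That leaves G as the only ready step → G.
Ready: C and B. C is listed later → C.
B is the only step now ready → B.
Now E and D have their prerequisites met. E is listed later, so E next.
Next only D has its prerequisites met → D.

F, A, G, C, B, E, D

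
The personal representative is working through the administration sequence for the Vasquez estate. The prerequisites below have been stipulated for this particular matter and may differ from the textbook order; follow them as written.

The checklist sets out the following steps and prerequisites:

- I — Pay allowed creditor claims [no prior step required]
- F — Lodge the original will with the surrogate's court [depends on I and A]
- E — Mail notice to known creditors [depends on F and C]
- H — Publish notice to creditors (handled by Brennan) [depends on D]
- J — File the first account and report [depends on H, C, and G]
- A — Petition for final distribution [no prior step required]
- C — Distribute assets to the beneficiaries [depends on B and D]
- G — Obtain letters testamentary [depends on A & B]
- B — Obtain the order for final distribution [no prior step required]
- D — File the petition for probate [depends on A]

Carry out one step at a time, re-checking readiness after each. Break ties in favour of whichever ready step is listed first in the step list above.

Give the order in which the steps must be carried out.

I, A and B have no prerequisites; I is listed earlier, so I is first.
A and B are both available; A is listed earlier → A.
Now F, B and D have their prerequisites met. F is listed earlier, so F next.
Now B and D have their prerequisites met. B is listed earlier, so B next.
G now also ready, so the ready set is {G, D}; G is listed earlier → G.
D needed A, now all done → D.
H and C are both available; H is listed earlier → H.
Next only C has its prerequisites met → C.
E and J are both available; E is listed earlier → E.
That leaves J as the only ready step → J.

I, A, F, B, G, D, H, C, E, J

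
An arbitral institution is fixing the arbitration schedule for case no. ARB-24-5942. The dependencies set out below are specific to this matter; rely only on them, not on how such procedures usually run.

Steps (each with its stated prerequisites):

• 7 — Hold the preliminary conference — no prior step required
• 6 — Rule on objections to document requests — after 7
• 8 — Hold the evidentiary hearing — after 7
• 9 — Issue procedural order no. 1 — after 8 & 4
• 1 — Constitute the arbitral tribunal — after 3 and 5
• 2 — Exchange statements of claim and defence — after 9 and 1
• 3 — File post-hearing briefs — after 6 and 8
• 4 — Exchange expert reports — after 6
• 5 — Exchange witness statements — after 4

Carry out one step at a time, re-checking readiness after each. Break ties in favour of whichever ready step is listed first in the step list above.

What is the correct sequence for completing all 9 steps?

7 has no prerequisites → 7 first.
6 and 8 are both available; 6 is listed earlier → 6.
8 and 4 are both available; 8 is listed earlier → 8.
3 now also ready, so the ready set is {3, 4}; 3 is listed earlier → 3.
Next only 4 has its prerequisites met → 4.
Now 9 and 5 have their prerequisites met. 9 is listed earlier, so 9 next.
Next only 5 has its prerequisites met → 5.
Next only 1 has its prerequisites met → 1.
2 needed 9 and 1, now all done → 2.

7, 6, 8, 3, 4, 9, 5, 1, 2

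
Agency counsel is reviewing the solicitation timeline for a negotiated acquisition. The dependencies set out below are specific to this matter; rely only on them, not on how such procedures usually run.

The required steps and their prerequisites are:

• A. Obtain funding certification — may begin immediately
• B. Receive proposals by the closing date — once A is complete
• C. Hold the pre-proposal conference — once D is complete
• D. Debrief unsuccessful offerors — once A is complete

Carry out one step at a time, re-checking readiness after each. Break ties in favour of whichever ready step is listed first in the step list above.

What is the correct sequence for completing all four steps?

A is the only step with nothing outstanding, so it goes first.
Ready: B and D. B is listed earlier → B.
D needed A, now all done → D.
C is the only step now ready → C.

A, B, D, C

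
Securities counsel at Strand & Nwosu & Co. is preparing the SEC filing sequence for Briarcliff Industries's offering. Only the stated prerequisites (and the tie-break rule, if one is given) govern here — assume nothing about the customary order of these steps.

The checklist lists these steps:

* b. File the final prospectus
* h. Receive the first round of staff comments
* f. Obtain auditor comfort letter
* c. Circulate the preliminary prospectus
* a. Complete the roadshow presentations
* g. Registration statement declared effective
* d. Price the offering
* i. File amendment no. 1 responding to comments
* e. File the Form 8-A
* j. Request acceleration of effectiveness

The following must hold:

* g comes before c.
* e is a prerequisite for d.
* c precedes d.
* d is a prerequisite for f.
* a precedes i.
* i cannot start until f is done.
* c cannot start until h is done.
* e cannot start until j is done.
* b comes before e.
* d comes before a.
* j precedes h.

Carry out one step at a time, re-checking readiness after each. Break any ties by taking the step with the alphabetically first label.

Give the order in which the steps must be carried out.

b, g, j, e, h, c, d, a, f, i

b, g and j have no prerequisites; b has the earlier label, so b is first.
g and j are both available; g has the earlier label → g.
Next only j has its prerequisites met → j.
e and h are both available; e has the earlier label → e.
h is the only step now ready → h.
Next only c has its prerequisites met → c.
d needed c and e, now all done → d.
Now a and f have their prerequisites met. a has the earlier label, so a next.
f needed d, now all done → f.
That leaves i as the only ready step → i.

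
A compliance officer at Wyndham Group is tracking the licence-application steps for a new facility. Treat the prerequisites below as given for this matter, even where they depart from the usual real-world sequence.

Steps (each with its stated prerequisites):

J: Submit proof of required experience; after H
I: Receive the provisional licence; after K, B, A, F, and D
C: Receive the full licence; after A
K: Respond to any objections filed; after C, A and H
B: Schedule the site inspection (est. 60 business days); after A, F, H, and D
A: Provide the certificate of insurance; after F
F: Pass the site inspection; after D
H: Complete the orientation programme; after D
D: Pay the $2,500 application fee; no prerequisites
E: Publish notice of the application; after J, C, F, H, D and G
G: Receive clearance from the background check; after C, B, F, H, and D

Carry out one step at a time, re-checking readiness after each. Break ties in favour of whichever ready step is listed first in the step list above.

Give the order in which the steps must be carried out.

D → F → A → C → H → J → K → B → I → G → E

Only D has no prerequisites, so it is first.
Now F and H have their prerequisites met. F is listed earlier, so F next.
Ready: A and H. A is listed earlier → A.
Now C and H have their prerequisites met. C is listed earlier, so C next.
Next only H has its prerequisites met → H.
J, K and B are all available; J is listed earlier → J.
Ready: K and B. K is listed earlier → K.
That leaves B as the only ready step → B.
Now I and G have their prerequisites met. I is listed earlier, so I next.
G is the only step now ready → G.
E needed J, C, F, H, D and G, now all done → E.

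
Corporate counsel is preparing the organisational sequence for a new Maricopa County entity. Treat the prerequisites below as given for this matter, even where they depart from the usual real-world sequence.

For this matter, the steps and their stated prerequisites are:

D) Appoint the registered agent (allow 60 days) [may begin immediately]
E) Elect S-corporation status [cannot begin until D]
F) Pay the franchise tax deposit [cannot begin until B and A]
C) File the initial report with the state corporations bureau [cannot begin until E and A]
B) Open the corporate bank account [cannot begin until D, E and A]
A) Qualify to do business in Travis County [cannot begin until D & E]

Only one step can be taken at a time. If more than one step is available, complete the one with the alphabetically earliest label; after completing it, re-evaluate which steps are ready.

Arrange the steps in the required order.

D E A B C F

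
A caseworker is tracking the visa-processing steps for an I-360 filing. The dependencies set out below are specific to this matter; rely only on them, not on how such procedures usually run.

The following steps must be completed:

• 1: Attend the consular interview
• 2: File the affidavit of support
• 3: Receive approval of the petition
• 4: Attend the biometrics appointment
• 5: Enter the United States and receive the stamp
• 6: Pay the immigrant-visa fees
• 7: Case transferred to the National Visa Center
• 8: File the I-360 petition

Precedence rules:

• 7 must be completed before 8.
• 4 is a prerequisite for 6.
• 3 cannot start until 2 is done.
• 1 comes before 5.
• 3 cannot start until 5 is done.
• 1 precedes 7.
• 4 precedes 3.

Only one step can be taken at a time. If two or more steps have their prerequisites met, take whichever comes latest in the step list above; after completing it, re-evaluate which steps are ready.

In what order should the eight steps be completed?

Nothing is required for 4, 2 and 1. 4 is listed later → 4 first.
6 now also ready, so the ready set is {6, 2, 1}; 6 is listed later → 6.
Now 2 and 1 have their prerequisites met. 2 is listed later, so 2 next.
1 is the only step now ready → 1.
Ready: 7 and 5. 7 is listed later → 7.
Ready: 8 and 5. 8 is listed later → 8.
5 is the only step now ready → 5.
3 needed 5, 4 and 2, now all done → 3.

4, 6, 2, 1, 7, 8, 5, 3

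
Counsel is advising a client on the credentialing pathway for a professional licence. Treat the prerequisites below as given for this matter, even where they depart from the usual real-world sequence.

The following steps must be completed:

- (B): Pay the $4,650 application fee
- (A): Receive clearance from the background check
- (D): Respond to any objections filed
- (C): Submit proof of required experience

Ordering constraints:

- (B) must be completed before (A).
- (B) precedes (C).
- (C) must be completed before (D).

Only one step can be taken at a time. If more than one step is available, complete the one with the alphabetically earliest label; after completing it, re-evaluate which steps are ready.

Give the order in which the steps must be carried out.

Only (B) has no prerequisites, so it is first.
Ready: (A) and (C). (A) has the earlier label → (A).
(C) is the only step now ready → (C).
Next only (D) has its prerequisites met → (D).

(B) → (A) → (C) → (D)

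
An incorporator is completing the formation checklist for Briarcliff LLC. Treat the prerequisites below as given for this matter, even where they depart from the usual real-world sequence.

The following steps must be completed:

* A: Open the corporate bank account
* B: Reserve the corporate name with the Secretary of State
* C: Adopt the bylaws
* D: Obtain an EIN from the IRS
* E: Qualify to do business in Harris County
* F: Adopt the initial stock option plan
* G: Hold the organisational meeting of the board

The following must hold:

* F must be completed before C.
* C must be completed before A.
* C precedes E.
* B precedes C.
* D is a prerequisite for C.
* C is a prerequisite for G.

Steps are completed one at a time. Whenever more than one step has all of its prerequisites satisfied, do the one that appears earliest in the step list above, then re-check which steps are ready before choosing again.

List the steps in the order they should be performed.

B → D → F → C → A → E → G

B, D and F have no prerequisites; B is listed earlier, so B is first.
Ready: D and F. D is listed earlier → D.
Next only F has its prerequisites met → F.
C is the only step now ready → C.
Ready: A, E and G. A is listed earlier → A.
E and G are both available; E is listed earlier → E.
That leaves G as the only ready step → G.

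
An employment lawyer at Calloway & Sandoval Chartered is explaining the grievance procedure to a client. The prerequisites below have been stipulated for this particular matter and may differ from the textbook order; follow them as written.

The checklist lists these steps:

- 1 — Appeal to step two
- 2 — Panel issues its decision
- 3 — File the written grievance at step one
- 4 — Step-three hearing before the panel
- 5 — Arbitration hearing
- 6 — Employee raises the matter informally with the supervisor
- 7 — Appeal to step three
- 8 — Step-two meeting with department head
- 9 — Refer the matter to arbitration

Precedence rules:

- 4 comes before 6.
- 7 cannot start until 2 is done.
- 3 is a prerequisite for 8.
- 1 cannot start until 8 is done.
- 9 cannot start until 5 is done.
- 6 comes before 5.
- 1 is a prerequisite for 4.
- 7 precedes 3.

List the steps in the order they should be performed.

2, 7, 3, 8, 1, 4, 6, 5, 9

2 has no prerequisites → 2 first.
Next only 7 has its prerequisites met → 7.
Next only 3 has its prerequisites met → 3.
8 needed 3, now all done → 8.
That leaves 1 as the only ready step → 1.
4 needed 1, now all done → 4.
Next only 6 has its prerequisites met → 6.
5 needed 6, now all done → 5.
That leaves 9 as the only ready step → 9.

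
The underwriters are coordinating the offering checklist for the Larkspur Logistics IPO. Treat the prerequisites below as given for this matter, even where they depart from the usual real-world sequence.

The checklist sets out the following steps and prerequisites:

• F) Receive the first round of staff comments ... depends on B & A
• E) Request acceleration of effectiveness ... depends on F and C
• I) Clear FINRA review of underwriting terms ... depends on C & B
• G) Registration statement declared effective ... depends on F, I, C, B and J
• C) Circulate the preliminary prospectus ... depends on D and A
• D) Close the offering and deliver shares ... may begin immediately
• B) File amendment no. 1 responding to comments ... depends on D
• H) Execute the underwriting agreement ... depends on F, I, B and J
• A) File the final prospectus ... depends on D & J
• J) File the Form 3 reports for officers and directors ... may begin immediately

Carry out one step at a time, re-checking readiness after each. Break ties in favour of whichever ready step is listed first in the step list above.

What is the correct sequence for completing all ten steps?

D, B, J, A, F, C, E, I, G, H

D and J have no prerequisites; D is listed earlier, so D is first.
B and J are both available; B is listed earlier → B.
Next only J has its prerequisites met → J.
A needed D and J, now all done → A.
Ready: F and C. F is listed earlier → F.
C needed D and A, now all done → C.
E and I are both available; E is listed earlier → E.
I needed C and B, now all done → I.
Ready: G and H. G is listed earlier → G.
H is the only step now ready → H.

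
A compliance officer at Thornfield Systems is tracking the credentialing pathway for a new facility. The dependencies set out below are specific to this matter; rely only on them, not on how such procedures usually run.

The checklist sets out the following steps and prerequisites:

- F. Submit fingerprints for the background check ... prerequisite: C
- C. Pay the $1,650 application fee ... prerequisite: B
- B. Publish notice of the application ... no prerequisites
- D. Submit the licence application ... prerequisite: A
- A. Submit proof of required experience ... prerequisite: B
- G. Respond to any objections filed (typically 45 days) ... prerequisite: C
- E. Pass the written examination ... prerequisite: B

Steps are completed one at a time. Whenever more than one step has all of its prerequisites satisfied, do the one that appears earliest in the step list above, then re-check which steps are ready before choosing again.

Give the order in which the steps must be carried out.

B → C → F → A → D → G → E

B has no prerequisites → B first.
Now C, A and E have their prerequisites met. C is listed earlier, so C next.
F and G now also ready, so the ready set is {F, A, G, E}; F is listed earlier → F.
Ready: A, G and E. A is listed earlier → A.
D now also ready, so the ready set is {D, G, E}; D is listed earlier → D.
Now G and E have their prerequisites met. G is listed earlier, so G next.
E needed B, now all done → E.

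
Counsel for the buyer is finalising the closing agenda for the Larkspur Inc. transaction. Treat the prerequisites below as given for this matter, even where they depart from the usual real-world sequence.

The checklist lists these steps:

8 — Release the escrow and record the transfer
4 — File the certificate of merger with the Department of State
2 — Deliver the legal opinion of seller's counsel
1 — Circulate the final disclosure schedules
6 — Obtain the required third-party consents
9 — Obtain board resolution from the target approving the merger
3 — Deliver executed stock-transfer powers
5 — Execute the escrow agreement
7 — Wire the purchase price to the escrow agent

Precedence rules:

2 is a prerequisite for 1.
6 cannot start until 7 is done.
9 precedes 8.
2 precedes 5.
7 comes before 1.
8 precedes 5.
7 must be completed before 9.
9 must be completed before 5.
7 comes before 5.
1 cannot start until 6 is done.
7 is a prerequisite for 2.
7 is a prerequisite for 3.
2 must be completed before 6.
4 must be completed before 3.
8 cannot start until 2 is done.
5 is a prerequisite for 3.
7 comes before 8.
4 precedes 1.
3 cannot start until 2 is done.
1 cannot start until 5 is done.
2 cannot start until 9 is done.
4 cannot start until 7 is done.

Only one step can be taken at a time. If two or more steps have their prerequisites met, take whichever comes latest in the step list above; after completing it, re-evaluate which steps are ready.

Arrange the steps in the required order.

7 has no prerequisites → 7 first.
Now 9 and 4 have their prerequisites met. 9 is listed later, so 9 next.
2 now also ready, so the ready set is {2, 4}; 2 is listed later → 2.
Now 6, 4 and 8 have their prerequisites met. 6 is listed later, so 6 next.
Now 4 and 8 have their prerequisites met. 4 is listed later, so 4 next.
Next only 8 has its prerequisites met → 8.
5 needed 7, 9, 2 and 8, now all done → 5.
3 and 1 are both available; 3 is listed later → 3.
1 needed 7, 5, 6, 2 and 4, now all done → 1.

7 → 9 → 2 → 6 → 4 → 8 → 5 → 3 → 1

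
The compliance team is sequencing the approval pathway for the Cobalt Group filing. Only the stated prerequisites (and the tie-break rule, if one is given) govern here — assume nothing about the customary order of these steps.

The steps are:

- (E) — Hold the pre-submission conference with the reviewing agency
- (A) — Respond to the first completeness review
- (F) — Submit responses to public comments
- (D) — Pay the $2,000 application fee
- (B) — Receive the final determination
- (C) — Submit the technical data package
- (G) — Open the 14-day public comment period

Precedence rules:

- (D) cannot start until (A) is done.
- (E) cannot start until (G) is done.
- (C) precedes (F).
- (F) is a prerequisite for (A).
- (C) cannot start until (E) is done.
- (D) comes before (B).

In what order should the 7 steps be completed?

(G), (E), (C), (F), (A), (D), (B)

Only (G) has no prerequisites, so it is first.
(E) needed (G), now all done → (E).
Next only (C) has its prerequisites met → (C).
(F) needed (C), now all done → (F).
That leaves (A) as the only ready step → (A).
(D) is the only step now ready → (D).
(B) needed (D), now all done → (B).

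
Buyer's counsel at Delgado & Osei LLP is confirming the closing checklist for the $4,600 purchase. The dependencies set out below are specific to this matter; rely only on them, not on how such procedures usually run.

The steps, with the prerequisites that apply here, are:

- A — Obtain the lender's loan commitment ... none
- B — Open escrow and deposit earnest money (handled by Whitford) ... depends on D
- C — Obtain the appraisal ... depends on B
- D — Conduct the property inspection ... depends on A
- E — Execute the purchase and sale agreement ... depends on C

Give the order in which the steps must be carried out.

A D B C E

Only A has no prerequisites, so it is first.
D needed A, now all done → D.
That leaves B as the only ready step → B.
C is the only step now ready → C.
That leaves E as the only ready step → E.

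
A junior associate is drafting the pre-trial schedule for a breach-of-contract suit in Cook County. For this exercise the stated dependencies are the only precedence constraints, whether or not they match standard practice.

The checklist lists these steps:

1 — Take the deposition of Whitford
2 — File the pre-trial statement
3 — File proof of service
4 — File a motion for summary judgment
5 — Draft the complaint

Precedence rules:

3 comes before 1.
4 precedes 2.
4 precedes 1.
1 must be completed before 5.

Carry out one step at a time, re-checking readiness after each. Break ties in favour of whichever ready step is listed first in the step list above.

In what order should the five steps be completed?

3, 4, 1, 2, 5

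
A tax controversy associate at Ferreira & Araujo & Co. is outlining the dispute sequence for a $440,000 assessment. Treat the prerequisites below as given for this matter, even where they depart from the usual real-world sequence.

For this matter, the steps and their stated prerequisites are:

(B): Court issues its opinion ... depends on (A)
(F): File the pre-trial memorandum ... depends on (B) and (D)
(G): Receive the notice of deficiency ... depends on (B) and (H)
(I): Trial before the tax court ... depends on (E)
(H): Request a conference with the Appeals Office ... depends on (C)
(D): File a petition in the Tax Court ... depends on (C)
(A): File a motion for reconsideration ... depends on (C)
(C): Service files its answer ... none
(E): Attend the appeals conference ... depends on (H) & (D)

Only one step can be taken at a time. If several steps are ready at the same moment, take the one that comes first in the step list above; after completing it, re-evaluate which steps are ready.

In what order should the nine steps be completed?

(C) → (H) → (D) → (A) → (B) → (F) → (G) → (E) → (I)

(C) has no prerequisites → (C) first.
Ready: (H), (D) and (A). (H) is listed earlier → (H).
Now (D) and (A) have their prerequisites met. (D) is listed earlier, so (D) next.
(A) and (E) are both available; (A) is listed earlier → (A).
(B) now also ready, so the ready set is {(B), (E)}; (B) is listed earlier → (B).
(F) and (G) now also ready, so the ready set is {(F), (G), (E)}; (F) is listed earlier → (F).
(G) and (E) are both available; (G) is listed earlier → (G).
(E) needed (H) and (D), now all done → (E).
(I) needed (E), now all done → (I).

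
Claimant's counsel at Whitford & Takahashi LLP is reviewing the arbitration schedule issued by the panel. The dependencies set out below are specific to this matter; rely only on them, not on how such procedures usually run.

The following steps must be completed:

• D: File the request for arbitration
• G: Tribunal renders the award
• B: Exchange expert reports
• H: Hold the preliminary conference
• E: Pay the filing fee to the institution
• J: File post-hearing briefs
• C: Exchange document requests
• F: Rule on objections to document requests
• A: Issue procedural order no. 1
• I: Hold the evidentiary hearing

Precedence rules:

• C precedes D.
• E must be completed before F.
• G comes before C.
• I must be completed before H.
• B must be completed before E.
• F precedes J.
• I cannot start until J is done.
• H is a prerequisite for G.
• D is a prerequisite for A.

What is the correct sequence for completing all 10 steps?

B is the only step with nothing outstanding, so it goes first.
That leaves E as the only ready step → E.
Next only F has its prerequisites met → F.
J needed F, now all done → J.
I needed J, now all done → I.
Next only H has its prerequisites met → H.
That leaves G as the only ready step → G.
Next only C has its prerequisites met → C.
That leaves D as the only ready step → D.
Next only A has its prerequisites met → A.

B, E, F, J, I, H, G, C, D, A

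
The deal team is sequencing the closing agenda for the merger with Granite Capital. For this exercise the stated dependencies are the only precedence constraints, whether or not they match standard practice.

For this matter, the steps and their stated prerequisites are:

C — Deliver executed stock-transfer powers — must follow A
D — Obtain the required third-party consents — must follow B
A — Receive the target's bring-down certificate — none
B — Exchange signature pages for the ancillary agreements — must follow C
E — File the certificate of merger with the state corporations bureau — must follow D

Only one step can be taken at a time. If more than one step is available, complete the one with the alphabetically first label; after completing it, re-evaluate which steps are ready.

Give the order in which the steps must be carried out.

A is the only step with nothing outstanding, so it goes first.
C needed A, now all done → C.
B needed C, now all done → B.
That leaves D as the only ready step → D.
That leaves E as the only ready step → E.

A, C, B, D, E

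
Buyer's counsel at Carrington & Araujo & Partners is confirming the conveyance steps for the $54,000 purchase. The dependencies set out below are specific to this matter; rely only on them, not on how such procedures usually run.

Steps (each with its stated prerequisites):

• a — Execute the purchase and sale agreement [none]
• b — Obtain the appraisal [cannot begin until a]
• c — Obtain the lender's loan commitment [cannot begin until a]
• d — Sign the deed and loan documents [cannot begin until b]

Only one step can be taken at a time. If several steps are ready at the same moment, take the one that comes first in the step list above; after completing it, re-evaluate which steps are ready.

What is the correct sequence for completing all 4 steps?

a → b → c → d

a is the only step with nothing outstanding, so it goes first.
b and c are both available; b is listed earlier → b.
c and d are both available; c is listed earlier → c.
d is the only step now ready → d.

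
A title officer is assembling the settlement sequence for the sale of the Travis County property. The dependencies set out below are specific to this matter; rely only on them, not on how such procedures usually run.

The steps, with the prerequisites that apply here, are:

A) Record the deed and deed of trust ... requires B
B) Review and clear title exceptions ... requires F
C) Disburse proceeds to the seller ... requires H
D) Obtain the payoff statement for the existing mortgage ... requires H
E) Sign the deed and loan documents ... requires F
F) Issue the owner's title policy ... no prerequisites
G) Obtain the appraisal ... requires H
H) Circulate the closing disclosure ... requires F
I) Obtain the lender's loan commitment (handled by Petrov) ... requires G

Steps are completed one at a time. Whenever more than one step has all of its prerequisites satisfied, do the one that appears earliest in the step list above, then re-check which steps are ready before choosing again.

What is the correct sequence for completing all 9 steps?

F is the only step with nothing outstanding, so it goes first.
B, E and H are all available; B is listed earlier → B.
A now also ready, so the ready set is {A, E, H}; A is listed earlier → A.
Now E and H have their prerequisites met. E is listed earlier, so E next.
H is the only step now ready → H.
Ready: C, D and G. C is listed earlier → C.
Ready: D and G. D is listed earlier → D.
That leaves G as the only ready step → G.
Next only I has its prerequisites met → I.

F, B, A, E, H, C, D, G, I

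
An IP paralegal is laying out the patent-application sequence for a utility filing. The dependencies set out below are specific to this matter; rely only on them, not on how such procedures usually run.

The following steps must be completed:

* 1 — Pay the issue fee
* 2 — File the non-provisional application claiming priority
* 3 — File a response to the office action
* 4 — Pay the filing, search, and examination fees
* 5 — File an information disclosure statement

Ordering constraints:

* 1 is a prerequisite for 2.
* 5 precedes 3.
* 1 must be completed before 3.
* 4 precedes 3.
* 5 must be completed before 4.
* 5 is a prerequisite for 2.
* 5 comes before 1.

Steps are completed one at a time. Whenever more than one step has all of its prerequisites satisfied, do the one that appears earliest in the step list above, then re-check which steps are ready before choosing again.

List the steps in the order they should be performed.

5 is the only step with nothing outstanding, so it goes first.
1 and 4 are both available; 1 is listed earlier → 1.
Ready: 2 and 4. 2 is listed earlier → 2.
4 is the only step now ready → 4.
Next only 3 has its prerequisites met → 3.

5 → 1 → 2 → 4 → 3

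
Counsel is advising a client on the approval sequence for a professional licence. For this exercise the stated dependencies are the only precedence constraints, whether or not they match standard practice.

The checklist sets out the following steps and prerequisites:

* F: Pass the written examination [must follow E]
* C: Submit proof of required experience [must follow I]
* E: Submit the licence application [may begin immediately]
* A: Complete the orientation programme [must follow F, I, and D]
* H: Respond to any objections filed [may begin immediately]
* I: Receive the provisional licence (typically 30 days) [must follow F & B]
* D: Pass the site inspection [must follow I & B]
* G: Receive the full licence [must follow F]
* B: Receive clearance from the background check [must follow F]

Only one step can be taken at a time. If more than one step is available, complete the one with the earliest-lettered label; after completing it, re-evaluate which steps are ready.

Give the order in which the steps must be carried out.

E → F → B → G → H → I → C → D → A

E and H have no prerequisites; E has the earlier label, so E is first.
Ready: F and H. F has the earlier label → F.
Now B, G and H have their prerequisites met. B has the earlier label, so B next.
I now also ready, so the ready set is {G, H, I}; G has the earlier label → G.
Ready: H and I. H has the earlier label → H.
I needed B and F, now all done → I.
C and D are both available; C has the earlier label → C.
D needed B and I, now all done → D.
A needed D, F and I, now all done → A.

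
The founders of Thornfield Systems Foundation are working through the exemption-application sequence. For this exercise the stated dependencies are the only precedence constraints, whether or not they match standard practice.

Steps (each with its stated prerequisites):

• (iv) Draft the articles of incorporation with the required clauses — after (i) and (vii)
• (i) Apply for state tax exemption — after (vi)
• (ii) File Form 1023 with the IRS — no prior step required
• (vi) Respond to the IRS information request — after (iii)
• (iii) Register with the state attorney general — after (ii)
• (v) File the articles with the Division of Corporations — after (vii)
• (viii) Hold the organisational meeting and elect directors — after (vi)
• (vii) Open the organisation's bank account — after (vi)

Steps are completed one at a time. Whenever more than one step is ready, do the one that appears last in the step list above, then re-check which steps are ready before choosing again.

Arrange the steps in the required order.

(ii), (iii), (vi), (vii), (viii), (v), (i), (iv)

Only (ii) has no prerequisites, so it is first.
(iii) is the only step now ready → (iii).
(vi) needed (iii), now all done → (vi).
Ready: (vii), (viii) and (i). (vii) is listed later → (vii).
Now (viii), (v) and (i) have their prerequisites met. (viii) is listed later, so (viii) next.
Ready: (v) and (i). (v) is listed later → (v).
(i) needed (vi), now all done → (i).
(iv) is the only step now ready → (iv).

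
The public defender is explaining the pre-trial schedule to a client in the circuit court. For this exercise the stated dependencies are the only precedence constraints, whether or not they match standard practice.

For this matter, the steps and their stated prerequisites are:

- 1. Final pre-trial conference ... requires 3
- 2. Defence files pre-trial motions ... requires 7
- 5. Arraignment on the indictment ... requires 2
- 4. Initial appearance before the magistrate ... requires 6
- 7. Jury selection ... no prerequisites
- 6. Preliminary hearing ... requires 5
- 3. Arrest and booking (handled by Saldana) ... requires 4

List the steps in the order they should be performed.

7, 2, 5, 6, 4, 3, 1

Only 7 has no prerequisites, so it is first.
2 needed 7, now all done → 2.
5 needed 2, now all done → 5.
6 is the only step now ready → 6.
4 needed 6, now all done → 4.
3 is the only step now ready → 3.
That leaves 1 as the only ready step → 1.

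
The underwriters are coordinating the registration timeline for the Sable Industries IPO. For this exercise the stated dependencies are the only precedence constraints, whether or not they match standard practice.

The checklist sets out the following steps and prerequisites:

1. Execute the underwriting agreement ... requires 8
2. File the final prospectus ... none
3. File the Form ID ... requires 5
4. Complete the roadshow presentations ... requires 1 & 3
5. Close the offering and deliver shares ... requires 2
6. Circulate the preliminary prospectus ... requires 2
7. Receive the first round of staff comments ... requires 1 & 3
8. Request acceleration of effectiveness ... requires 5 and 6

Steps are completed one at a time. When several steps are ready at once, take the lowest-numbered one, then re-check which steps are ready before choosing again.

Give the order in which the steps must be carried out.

2 → 5 → 3 → 6 → 8 → 1 → 4 → 7

2 has no prerequisites → 2 first.
5 and 6 are both available; 5 has the earlier label → 5.
Now 3 and 6 have their prerequisites met. 3 has the earlier label, so 3 next.
6 is the only step now ready → 6.
8 is the only step now ready → 8.
1 needed 8, now all done → 1.
Now 4 and 7 have their prerequisites met. 4 has the earlier label, so 4 next.
7 is the only step now ready → 7.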